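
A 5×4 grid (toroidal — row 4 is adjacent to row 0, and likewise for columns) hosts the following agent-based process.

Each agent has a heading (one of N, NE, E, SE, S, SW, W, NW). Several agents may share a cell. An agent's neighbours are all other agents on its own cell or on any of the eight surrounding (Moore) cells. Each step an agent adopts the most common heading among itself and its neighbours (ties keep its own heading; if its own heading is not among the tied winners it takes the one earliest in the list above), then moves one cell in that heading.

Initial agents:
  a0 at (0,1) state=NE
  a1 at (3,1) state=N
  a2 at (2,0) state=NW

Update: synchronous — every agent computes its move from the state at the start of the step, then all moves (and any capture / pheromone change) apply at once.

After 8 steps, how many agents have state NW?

t=1: a0@(4,2):NE a1@(2,1):N a2@(1,3):NW
t=2: a0@(3,3):NE a1@(1,1):N a2@(0,2):NW
t=3: a0@(2,0):NE a1@(0,1):N a2@(4,1):NW
t=4: a0@(1,1):NE a1@(4,1):N a2@(3,0):NW
t=5: a0@(0,2):NE a1@(3,1):N a2@(2,3):NW
t=6: a0@(4,3):NE a1@(2,1):N a2@(1,2):NW
t=7: a0@(3,0):NE a1@(1,1):N a2@(0,1):NW
t=8: a0@(2,1):NE a1@(0,1):N a2@(4,0):NW

1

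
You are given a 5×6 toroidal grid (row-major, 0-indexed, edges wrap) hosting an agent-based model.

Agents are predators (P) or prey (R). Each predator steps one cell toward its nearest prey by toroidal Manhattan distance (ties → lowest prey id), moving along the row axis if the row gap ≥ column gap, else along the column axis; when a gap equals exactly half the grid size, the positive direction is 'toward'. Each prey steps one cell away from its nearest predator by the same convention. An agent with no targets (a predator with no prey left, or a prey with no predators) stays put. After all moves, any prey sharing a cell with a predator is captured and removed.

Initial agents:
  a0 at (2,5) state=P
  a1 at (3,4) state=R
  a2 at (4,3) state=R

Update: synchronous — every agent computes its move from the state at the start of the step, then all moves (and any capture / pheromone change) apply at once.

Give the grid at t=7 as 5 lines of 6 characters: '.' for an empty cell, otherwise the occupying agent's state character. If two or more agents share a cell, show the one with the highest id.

....R.
...R..
......
......
.....P

t=1: a0@(3,5):P a1@(4,4):R a2@(0,3):R
t=2: a0@(4,5):P a1@(0,4):R a2@(1,3):R
t=3: a0@(0,5):P a1@(1,4):R a2@(2,3):R
t=4: a0@(1,5):P a1@(2,4):R a2@(3,3):R
t=5: a0@(2,5):P a1@(3,4):R a2@(4,3):R
t=6: a0@(3,5):P a1@(4,4):R a2@(0,3):R
t=7: a0@(4,5):P a1@(0,4):R a2@(1,3):R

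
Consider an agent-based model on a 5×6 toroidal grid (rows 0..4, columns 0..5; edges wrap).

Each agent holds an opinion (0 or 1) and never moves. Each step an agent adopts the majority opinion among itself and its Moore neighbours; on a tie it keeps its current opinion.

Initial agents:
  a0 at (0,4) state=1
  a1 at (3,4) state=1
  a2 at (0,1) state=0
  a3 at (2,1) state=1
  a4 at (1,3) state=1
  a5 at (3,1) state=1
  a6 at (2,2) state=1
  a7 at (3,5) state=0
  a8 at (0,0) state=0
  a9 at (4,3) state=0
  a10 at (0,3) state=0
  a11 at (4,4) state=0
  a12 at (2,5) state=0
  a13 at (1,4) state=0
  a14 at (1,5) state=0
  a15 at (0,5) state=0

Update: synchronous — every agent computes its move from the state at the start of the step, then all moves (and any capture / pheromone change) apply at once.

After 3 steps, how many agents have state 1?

3

t=1: a0@(0,4):0 a1@(3,4):0 a2@(0,1):0 a3@(2,1):1 a4@(1,3):1 a5@(3,1):1 a6@(2,2):1 a7@(3,5):0 a8@(0,0):0 a9@(4,3):0 a10@(0,3):0 a11@(4,4):0 a12@(2,5):0 a13@(1,4):0 a14@(1,5):0 a15@(0,5):0
t=2: a0@(0,4):0 a1@(3,4):0 a2@(0,1):0 a3@(2,1):1 a4@(1,3):0 a5@(3,1):1 a6@(2,2):1 a7@(3,5):0 a8@(0,0):0 a9@(4,3):0 a10@(0,3):0 a11@(4,4):0 a12@(2,5):0 a13@(1,4):0 a14@(1,5):0 a15@(0,5):0
t=3: (unchanged — steady state)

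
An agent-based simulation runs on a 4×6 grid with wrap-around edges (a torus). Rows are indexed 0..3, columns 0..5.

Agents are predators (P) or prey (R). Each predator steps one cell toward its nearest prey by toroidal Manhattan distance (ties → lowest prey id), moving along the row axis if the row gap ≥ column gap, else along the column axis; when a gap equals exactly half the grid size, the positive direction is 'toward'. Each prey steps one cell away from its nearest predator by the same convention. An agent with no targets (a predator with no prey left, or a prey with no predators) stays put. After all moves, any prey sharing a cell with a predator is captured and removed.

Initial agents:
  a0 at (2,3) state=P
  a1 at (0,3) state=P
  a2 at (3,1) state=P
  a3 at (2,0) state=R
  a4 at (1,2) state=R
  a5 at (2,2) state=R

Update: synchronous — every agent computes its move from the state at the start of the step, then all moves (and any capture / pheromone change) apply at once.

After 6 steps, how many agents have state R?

1

t=1: a0@(2,2):P a1@(1,3):P a2@(2,1):P a3@(1,0):R a4@(0,2):R
t=2: a0@(3,2):P a1@(0,3):P a2@(1,1):P a3@(0,0):R
t=3: a0@(3,1):P a1@(0,4):P a2@(0,1):P a3@(3,0):R
t=4: a0@(3,0):P a1@(0,5):P a2@(3,1):P a3@(3,5):R
t=5: a0@(3,5):P a1@(3,5):P a2@(3,0):P a3@(3,4):R
t=6: a0@(3,4):P a1@(3,4):P a2@(3,5):P a3@(3,3):R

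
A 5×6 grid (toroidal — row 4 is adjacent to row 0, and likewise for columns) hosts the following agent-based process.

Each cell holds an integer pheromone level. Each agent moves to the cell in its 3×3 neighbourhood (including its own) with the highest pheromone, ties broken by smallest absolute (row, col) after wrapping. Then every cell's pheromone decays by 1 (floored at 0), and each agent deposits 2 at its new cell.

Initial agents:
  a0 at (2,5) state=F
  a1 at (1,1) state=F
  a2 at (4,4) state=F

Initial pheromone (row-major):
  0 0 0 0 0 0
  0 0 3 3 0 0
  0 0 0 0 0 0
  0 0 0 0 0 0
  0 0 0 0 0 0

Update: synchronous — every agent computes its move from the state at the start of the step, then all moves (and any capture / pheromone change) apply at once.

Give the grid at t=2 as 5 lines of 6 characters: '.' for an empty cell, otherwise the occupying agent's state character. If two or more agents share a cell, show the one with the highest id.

......
F.F...
......
......
......

t=1: a0@(1,0) a1@(1,2) a2@(0,3) | pheromone: 0 0 0 2 0 0 / 2 0 4 2 0 0 / 0 0 0 0 0 0 / 0 0 0 0 0 0 / 0 0 0 0 0 0
t=2: a0@(1,0) a1@(1,2) a2@(1,2) | pheromone: 0 0 0 1 0 0 / 3 0 7 1 0 0 / 0 0 0 0 0 0 / 0 0 0 0 0 0 / 0 0 0 0 0 0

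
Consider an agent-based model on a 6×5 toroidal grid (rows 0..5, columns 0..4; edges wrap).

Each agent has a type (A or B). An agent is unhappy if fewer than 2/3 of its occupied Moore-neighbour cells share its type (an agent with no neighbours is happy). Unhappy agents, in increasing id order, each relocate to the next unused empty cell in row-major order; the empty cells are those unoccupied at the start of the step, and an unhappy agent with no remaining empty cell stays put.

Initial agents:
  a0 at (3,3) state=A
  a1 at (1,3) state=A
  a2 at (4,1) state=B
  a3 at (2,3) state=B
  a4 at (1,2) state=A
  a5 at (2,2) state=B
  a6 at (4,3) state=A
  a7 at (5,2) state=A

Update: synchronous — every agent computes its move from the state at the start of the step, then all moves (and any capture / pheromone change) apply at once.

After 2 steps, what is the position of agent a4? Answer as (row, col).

(2, 0)

t=1: a0@(0,0):A a1@(0,1):A a2@(0,2):B a3@(0,3):B a4@(0,4):A a5@(1,0):B a6@(4,3):A a7@(1,1):A
t=2: a0@(0,0):A a1@(1,2):A a2@(1,3):B a3@(1,4):B a4@(2,0):A a5@(2,1):B a6@(4,3):A a7@(2,2):A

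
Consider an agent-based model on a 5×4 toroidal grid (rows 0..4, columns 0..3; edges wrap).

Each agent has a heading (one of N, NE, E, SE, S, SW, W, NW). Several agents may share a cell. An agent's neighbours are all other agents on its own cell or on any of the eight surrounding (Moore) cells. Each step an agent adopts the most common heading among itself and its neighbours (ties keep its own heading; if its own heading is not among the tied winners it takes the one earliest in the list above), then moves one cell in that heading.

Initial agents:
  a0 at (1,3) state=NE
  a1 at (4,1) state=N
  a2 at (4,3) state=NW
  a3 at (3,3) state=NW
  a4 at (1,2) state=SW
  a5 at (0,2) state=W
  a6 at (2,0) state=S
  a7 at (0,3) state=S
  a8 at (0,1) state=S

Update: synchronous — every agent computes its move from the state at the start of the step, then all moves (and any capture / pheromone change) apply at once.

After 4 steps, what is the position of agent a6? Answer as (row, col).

t=1: a0@(2,3):S a1@(3,1):N a2@(3,2):NW a3@(2,2):NW a4@(2,2):S a5@(1,2):S a6@(3,0):S a7@(1,3):S a8@(1,1):S
t=2: a0@(3,3):S a1@(4,1):S a2@(2,1):NW a3@(3,2):S a4@(3,2):S a5@(2,2):S a6@(4,0):S a7@(2,3):S a8@(2,1):S
t=3: a0@(4,3):S a1@(0,1):S a2@(3,1):S a3@(4,2):S a4@(4,2):S a5@(3,2):S a6@(0,0):S a7@(3,3):S a8@(3,1):S
t=4: a0@(0,3):S a1@(1,1):S a2@(4,1):S a3@(0,2):S a4@(0,2):S a5@(4,2):S a6@(1,0):S a7@(4,3):S a8@(4,1):S

(1, 0)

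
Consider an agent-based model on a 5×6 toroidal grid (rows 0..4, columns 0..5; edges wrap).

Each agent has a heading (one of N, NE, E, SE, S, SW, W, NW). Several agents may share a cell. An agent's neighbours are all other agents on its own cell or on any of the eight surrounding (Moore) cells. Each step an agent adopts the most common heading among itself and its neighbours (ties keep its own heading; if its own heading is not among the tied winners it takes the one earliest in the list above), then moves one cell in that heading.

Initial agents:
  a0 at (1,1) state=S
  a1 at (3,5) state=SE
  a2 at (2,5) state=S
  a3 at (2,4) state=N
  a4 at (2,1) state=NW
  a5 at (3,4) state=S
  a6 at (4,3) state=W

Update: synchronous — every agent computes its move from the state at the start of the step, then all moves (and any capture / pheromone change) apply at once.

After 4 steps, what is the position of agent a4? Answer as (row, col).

t=1: a0@(2,1):S a1@(4,5):S a2@(3,5):S a3@(3,4):S a4@(1,0):NW a5@(4,4):S a6@(4,2):W
t=2: a0@(3,1):S a1@(0,5):S a2@(4,5):S a3@(4,4):S a4@(0,5):NW a5@(0,4):S a6@(4,1):W
t=3: a0@(4,1):S a1@(1,5):S a2@(0,5):S a3@(0,4):S a4@(1,5):S a5@(1,4):S a6@(4,0):W
t=4: a0@(0,1):S a1@(2,5):S a2@(1,5):S a3@(1,4):S a4@(2,5):S a5@(2,4):S a6@(0,0):S

(2, 5)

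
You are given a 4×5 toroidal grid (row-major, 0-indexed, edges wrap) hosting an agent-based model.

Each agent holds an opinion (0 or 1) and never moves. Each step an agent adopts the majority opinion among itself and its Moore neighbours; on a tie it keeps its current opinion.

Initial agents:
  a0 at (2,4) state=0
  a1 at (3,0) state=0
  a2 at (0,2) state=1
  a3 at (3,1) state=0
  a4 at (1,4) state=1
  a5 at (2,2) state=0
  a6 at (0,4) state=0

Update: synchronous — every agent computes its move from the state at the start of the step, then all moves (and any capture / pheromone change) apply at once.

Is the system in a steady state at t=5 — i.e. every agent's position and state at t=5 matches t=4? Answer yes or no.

yes

t=1: a0@(2,4):0 a1@(3,0):0 a2@(0,2):1 a3@(3,1):0 a4@(1,4):0 a5@(2,2):0 a6@(0,4):0
t=2: (unchanged — steady state)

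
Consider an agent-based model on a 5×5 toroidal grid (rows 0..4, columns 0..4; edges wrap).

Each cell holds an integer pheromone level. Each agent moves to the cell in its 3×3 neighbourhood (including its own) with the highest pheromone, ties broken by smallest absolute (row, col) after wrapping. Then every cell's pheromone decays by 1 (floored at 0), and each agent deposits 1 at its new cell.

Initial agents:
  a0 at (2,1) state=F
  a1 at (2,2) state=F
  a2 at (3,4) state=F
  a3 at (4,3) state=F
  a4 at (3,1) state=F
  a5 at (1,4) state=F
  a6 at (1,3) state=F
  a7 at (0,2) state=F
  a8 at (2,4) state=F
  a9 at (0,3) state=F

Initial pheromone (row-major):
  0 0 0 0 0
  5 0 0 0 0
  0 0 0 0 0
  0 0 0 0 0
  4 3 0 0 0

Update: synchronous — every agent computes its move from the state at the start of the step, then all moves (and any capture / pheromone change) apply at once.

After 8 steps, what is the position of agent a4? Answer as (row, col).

(4, 0)

t=1: a0@(1,0) a1@(1,1) a2@(4,0) a3@(0,2) a4@(4,0) a5@(1,0) a6@(0,2) a7@(4,1) a8@(1,0) a9@(0,2) | pheromone: 0 0 3 0 0 / 7 1 0 0 0 / 0 0 0 0 0 / 0 0 0 0 0 / 5 3 0 0 0
t=2: a0@(1,0) a1@(1,0) a2@(4,0) a3@(0,2) a4@(4,0) a5@(1,0) a6@(0,2) a7@(4,0) a8@(1,0) a9@(0,2) | pheromone: 0 0 5 0 0 / 10 0 0 0 0 / 0 0 0 0 0 / 0 0 0 0 0 / 7 2 0 0 0
t=3: a0@(1,0) a1@(1,0) a2@(4,0) a3@(0,2) a4@(4,0) a5@(1,0) a6@(0,2) a7@(4,0) a8@(1,0) a9@(0,2) | pheromone: 0 0 7 0 0 / 13 0 0 0 0 / 0 0 0 0 0 / 0 0 0 0 0 / 9 1 0 0 0
t=4: a0@(1,0) a1@(1,0) a2@(4,0) a3@(0,2) a4@(4,0) a5@(1,0) a6@(0,2) a7@(4,0) a8@(1,0) a9@(0,2) | pheromone: 0 0 9 0 0 / 16 0 0 0 0 / 0 0 0 0 0 / 0 0 0 0 0 / 11 0 0 0 0
t=5: a0@(1,0) a1@(1,0) a2@(4,0) a3@(0,2) a4@(4,0) a5@(1,0) a6@(0,2) a7@(4,0) a8@(1,0) a9@(0,2) | pheromone: 0 0 11 0 0 / 19 0 0 0 0 / 0 0 0 0 0 / 0 0 0 0 0 / 13 0 0 0 0
t=6: a0@(1,0) a1@(1,0) a2@(4,0) a3@(0,2) a4@(4,0) a5@(1,0) a6@(0,2) a7@(4,0) a8@(1,0) a9@(0,2) | pheromone: 0 0 13 0 0 / 22 0 0 0 0 / 0 0 0 0 0 / 0 0 0 0 0 / 15 0 0 0 0
t=7: a0@(1,0) a1@(1,0) a2@(4,0) a3@(0,2) a4@(4,0) a5@(1,0) a6@(0,2) a7@(4,0) a8@(1,0) a9@(0,2) | pheromone: 0 0 15 0 0 / 25 0 0 0 0 / 0 0 0 0 0 / 0 0 0 0 0 / 17 0 0 0 0
t=8: a0@(1,0) a1@(1,0) a2@(4,0) a3@(0,2) a4@(4,0) a5@(1,0) a6@(0,2) a7@(4,0) a8@(1,0) a9@(0,2) | pheromone: 0 0 17 0 0 / 28 0 0 0 0 / 0 0 0 0 0 / 0 0 0 0 0 / 19 0 0 0 0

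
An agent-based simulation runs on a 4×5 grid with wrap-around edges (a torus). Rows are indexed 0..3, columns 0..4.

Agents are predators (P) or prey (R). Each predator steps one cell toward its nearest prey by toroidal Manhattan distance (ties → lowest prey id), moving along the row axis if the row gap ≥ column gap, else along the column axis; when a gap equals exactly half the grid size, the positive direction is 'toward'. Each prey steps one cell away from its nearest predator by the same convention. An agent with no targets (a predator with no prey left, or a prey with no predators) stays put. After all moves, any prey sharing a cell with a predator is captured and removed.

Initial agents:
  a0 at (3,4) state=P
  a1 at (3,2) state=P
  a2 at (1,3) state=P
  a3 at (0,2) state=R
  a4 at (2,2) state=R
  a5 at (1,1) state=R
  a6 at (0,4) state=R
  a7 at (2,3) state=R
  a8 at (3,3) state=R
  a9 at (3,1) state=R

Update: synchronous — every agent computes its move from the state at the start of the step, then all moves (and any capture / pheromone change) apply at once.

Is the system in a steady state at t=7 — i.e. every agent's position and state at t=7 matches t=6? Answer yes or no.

no

t=1: a0@(0,4):P a1@(0,2):P a2@(2,3):P a3@(1,2):R a4@(1,2):R a5@(1,0):R a6@(1,4):R a7@(3,3):R a8@(3,2):R a9@(3,0):R
t=2: a0@(1,4):P a1@(1,2):P a2@(3,3):P a3@(2,2):R a4@(2,2):R a5@(2,0):R a6@(2,4):R a7@(0,3):R a8@(2,2):R a9@(2,0):R
t=3: a0@(2,4):P a1@(2,2):P a2@(0,3):P a3@(3,2):R a4@(3,2):R a5@(3,0):R a6@(3,4):R a7@(1,3):R a8@(3,2):R a9@(3,0):R
t=4: a0@(3,4):P a1@(3,2):P a2@(1,3):P a3@(0,2):R a4@(0,2):R a5@(0,0):R a6@(0,4):R a7@(2,3):R a8@(0,2):R a9@(0,0):R
t=5: a0@(0,4):P a1@(0,2):P a2@(2,3):P a3@(1,2):R a4@(1,2):R a5@(1,0):R a6@(1,4):R a7@(3,3):R a8@(1,2):R a9@(1,0):R
t=6: a0@(1,4):P a1@(1,2):P a2@(3,3):P a3@(2,2):R a4@(2,2):R a5@(2,0):R a6@(2,4):R a7@(0,3):R a8@(2,2):R a9@(2,0):R
t=7: a0@(2,4):P a1@(2,2):P a2@(0,3):P a3@(3,2):R a4@(3,2):R a5@(3,0):R a6@(3,4):R a7@(1,3):R a8@(3,2):R a9@(3,0):R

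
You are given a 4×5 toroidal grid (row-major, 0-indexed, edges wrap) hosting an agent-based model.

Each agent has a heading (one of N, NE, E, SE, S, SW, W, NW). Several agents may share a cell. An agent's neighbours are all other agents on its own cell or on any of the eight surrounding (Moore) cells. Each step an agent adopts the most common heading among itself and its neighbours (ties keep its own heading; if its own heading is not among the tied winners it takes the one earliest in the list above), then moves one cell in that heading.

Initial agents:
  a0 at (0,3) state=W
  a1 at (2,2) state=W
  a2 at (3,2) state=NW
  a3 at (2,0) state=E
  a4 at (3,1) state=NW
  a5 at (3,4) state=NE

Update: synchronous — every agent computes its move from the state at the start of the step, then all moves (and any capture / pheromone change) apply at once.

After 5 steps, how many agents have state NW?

6

t=1: a0@(0,2):W a1@(1,1):NW a2@(2,1):NW a3@(2,1):E a4@(2,0):NW a5@(2,0):NE
t=2: a0@(0,1):W a1@(0,0):NW a2@(1,0):NW a3@(1,0):NW a4@(1,4):NW a5@(1,4):NW
t=3: a0@(3,0):NW a1@(3,4):NW a2@(0,4):NW a3@(0,4):NW a4@(0,3):NW a5@(0,3):NW
t=4: a0@(2,4):NW a1@(2,3):NW a2@(3,3):NW a3@(3,3):NW a4@(3,2):NW a5@(3,2):NW
t=5: a0@(1,3):NW a1@(1,2):NW a2@(2,2):NW a3@(2,2):NW a4@(2,1):NW a5@(2,1):NW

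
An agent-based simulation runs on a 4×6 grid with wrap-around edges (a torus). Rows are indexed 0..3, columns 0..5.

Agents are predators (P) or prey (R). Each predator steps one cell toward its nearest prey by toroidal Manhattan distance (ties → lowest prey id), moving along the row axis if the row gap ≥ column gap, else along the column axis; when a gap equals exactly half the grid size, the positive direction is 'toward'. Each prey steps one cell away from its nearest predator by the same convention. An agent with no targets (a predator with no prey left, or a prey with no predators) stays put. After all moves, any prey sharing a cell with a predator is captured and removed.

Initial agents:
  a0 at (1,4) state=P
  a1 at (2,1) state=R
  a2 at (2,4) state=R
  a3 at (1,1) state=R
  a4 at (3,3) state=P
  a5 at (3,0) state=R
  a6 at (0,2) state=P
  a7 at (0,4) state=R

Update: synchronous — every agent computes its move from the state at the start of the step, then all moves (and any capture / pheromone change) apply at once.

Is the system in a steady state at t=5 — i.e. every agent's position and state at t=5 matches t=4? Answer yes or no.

no

t=1: a0@(2,4):P a1@(2,0):R a2@(3,4):R a3@(2,1):R a4@(2,3):P a5@(3,5):R a6@(1,2):P a7@(3,4):R
t=2: a0@(3,4):P a1@(2,1):R a2@(0,4):R a3@(2,0):R a4@(3,3):P a5@(0,5):R a6@(2,2):P a7@(0,4):R
t=3: a0@(0,4):P a1@(2,0):R a2@(1,4):R a3@(2,5):R a4@(0,3):P a5@(1,5):R a6@(2,1):P a7@(1,4):R
t=4: a0@(1,4):P a1@(2,5):R a2@(2,4):R a3@(2,4):R a4@(1,3):P a5@(2,5):R a6@(2,0):P a7@(2,4):R
t=5: a0@(2,4):P a2@(3,4):R a3@(3,4):R a4@(2,3):P a6@(2,5):P a7@(3,4):R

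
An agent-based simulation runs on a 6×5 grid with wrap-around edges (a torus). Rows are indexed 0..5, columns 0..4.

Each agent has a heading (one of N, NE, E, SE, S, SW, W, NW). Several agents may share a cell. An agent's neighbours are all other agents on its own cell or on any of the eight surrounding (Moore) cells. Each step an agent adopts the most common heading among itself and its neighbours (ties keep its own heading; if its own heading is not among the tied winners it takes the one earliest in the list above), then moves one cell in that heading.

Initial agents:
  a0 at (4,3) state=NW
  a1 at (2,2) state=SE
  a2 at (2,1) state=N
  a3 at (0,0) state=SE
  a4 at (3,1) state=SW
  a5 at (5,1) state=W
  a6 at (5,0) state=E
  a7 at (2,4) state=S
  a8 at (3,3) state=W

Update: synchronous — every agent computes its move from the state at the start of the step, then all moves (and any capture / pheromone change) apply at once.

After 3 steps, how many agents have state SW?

t=1: a0@(3,2):NW a1@(3,3):SE a2@(1,1):N a3@(1,1):SE a4@(4,0):SW a5@(5,0):W a6@(5,1):E a7@(3,4):S a8@(3,2):W
t=2: a0@(2,1):NW a1@(4,4):SE a2@(0,1):N a3@(2,2):SE a4@(5,4):SW a5@(5,4):W a6@(5,2):E a7@(4,4):S a8@(3,1):W
t=3: a0@(1,0):NW a1@(5,0):SE a2@(5,1):N a3@(3,3):SE a4@(0,3):SW a5@(5,3):W a6@(5,3):E a7@(5,4):S a8@(3,0):W

1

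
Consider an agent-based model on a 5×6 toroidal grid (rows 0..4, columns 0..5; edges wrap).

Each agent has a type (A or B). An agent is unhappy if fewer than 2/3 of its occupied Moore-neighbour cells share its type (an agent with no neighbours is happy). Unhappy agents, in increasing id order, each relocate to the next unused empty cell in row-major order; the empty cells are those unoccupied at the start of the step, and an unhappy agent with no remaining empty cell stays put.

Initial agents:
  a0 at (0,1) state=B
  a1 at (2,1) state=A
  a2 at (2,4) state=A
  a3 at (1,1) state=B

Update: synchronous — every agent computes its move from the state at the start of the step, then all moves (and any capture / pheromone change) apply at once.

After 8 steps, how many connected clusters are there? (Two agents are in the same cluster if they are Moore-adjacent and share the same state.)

4

t=1: a0@(0,1):B a1@(0,0):A a2@(2,4):A a3@(0,2):B
t=2: a0@(0,3):B a1@(0,4):A a2@(2,4):A a3@(0,2):B
t=3: a0@(0,0):B a1@(0,1):A a2@(2,4):A a3@(0,2):B
t=4: a0@(0,3):B a1@(0,4):A a2@(2,4):A a3@(0,5):B
t=5: a0@(0,0):B a1@(0,1):A a2@(2,4):A a3@(0,2):B
t=6: a0@(0,3):B a1@(0,4):A a2@(2,4):A a3@(0,5):B
t=7: a0@(0,0):B a1@(0,1):A a2@(2,4):A a3@(0,2):B
t=8: a0@(0,3):B a1@(0,4):A a2@(2,4):A a3@(0,5):B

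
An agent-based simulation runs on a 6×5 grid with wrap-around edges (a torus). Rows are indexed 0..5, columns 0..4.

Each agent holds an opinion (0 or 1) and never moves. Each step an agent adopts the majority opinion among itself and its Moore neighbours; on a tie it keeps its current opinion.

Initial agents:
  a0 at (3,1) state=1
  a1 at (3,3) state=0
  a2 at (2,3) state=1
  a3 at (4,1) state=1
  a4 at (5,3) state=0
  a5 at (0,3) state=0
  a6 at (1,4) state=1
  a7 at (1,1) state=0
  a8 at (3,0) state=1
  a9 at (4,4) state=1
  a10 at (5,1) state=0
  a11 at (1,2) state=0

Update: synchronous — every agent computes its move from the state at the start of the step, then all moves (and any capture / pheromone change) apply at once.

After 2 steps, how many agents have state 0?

5

t=1: a0@(3,1):1 a1@(3,3):1 a2@(2,3):1 a3@(4,1):1 a4@(5,3):0 a5@(0,3):0 a6@(1,4):1 a7@(1,1):0 a8@(3,0):1 a9@(4,4):1 a10@(5,1):0 a11@(1,2):0
t=2: (unchanged — steady state)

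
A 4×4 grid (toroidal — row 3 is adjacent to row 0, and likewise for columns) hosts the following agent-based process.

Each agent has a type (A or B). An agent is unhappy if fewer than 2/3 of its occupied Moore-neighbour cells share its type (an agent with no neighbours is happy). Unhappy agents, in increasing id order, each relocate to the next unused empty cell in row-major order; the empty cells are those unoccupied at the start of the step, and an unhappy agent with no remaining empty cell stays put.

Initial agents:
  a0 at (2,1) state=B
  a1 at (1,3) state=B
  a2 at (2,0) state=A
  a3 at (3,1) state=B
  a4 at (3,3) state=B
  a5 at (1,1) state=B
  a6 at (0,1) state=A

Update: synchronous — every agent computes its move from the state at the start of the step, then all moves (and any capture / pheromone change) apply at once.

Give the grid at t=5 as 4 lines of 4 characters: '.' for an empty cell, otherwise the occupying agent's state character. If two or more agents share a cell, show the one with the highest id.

t=1: a0@(2,1):B a1@(0,0):B a2@(0,2):A a3@(0,3):B a4@(1,0):B a5@(1,2):B a6@(2,2):A
t=2: a0@(2,1):B a1@(0,0):B a2@(0,1):A a3@(0,3):B a4@(1,0):B a5@(1,1):B a6@(1,3):A
t=3: a0@(2,1):B a1@(0,2):B a2@(1,2):A a3@(0,3):B a4@(1,0):B a5@(1,1):B a6@(2,0):A
t=4: a0@(0,0):B a1@(0,2):B a2@(0,1):A a3@(0,3):B a4@(1,0):B a5@(1,3):B a6@(2,2):A
t=5: a0@(0,0):B a1@(0,2):B a2@(1,1):A a3@(0,3):B a4@(1,0):B a5@(1,3):B a6@(1,2):A

B.BB
BAAB
....
....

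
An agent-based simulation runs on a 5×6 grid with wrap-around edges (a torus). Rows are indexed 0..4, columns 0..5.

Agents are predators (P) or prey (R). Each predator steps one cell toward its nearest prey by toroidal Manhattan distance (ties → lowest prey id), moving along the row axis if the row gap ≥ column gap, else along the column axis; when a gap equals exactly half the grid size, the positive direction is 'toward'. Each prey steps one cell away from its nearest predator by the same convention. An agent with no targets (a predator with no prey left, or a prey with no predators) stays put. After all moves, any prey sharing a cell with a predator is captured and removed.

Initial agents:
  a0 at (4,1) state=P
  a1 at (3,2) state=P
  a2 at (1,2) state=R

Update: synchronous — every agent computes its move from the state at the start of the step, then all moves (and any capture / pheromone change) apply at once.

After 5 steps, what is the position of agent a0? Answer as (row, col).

t=1: a0@(0,1):P a1@(2,2):P a2@(0,2):R
t=2: a0@(0,2):P a1@(1,2):P a2@(0,3):R
t=3: a0@(0,3):P a1@(0,2):P a2@(0,4):R
t=4: a0@(0,4):P a1@(0,3):P a2@(0,5):R
t=5: a0@(0,5):P a1@(0,4):P a2@(0,0):R

(0, 5)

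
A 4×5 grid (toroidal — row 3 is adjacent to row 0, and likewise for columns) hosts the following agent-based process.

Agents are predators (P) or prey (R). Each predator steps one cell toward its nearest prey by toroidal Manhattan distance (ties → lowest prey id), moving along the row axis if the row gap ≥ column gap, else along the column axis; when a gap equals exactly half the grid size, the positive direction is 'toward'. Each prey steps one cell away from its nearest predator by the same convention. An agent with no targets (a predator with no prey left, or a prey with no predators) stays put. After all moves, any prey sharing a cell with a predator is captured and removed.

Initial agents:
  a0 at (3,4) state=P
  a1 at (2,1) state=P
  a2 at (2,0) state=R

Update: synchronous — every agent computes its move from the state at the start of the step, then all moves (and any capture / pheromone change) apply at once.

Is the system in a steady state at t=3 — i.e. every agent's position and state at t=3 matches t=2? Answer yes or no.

yes

t=1: a0@(2,4):P a1@(2,0):P
t=2: (unchanged — steady state)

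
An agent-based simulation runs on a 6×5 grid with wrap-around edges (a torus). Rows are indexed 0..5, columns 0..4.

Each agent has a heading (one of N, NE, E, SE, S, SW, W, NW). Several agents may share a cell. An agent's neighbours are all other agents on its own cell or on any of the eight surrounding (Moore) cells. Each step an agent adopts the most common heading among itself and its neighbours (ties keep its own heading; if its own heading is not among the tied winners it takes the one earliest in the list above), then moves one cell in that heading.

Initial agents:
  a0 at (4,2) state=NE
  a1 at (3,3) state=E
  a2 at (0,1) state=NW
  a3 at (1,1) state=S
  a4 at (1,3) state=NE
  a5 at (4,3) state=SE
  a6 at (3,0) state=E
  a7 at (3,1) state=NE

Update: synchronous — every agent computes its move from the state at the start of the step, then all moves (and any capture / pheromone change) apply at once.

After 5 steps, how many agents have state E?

t=1: a0@(3,3):NE a1@(3,4):E a2@(5,0):NW a3@(2,1):S a4@(0,4):NE a5@(5,4):SE a6@(3,1):E a7@(2,2):NE
t=2: a0@(2,4):NE a1@(3,0):E a2@(4,4):NW a3@(3,1):S a4@(5,0):NE a5@(0,0):SE a6@(3,2):E a7@(1,3):NE
t=3: a0@(1,0):NE a1@(3,1):E a2@(3,3):NW a3@(3,2):E a4@(4,1):NE a5@(1,1):SE a6@(3,3):E a7@(0,4):NE
t=4: a0@(0,1):NE a1@(3,2):E a2@(3,4):E a3@(3,3):E a4@(4,2):E a5@(2,2):SE a6@(3,4):E a7@(5,0):NE
t=5: a0@(5,2):NE a1@(3,3):E a2@(3,0):E a3@(3,4):E a4@(4,3):E a5@(2,3):E a6@(3,0):E a7@(4,1):NE

6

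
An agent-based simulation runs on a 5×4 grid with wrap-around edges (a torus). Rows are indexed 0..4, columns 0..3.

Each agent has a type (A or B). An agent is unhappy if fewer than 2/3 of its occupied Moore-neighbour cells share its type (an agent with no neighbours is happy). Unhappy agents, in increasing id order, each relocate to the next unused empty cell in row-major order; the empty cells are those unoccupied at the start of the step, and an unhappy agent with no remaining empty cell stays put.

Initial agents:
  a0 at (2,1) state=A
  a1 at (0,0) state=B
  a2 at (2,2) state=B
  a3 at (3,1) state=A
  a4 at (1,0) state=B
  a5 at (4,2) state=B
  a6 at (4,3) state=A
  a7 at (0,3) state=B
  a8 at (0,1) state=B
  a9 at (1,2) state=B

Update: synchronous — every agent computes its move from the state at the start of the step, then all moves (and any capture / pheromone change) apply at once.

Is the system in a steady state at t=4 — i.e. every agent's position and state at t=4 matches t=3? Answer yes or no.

t=1: a0@(0,2):A a1@(0,0):B a2@(1,1):B a3@(1,3):A a4@(1,0):B a5@(2,0):B a6@(2,3):A a7@(0,3):B a8@(0,1):B a9@(1,2):B
t=2: a0@(2,1):A a1@(0,0):B a2@(1,1):B a3@(2,2):A a4@(1,0):B a5@(3,0):B a6@(3,1):A a7@(3,2):B a8@(0,1):B a9@(3,3):B
t=3: a0@(0,2):A a1@(0,0):B a2@(0,3):B a3@(1,2):A a4@(1,0):B a5@(1,3):B a6@(2,0):A a7@(2,3):B a8@(0,1):B a9@(3,3):B
t=4: a0@(1,1):A a1@(0,0):B a2@(2,1):B a3@(2,2):A a4@(1,0):B a5@(3,0):B a6@(3,1):A a7@(3,2):B a8@(4,0):B a9@(4,1):B

no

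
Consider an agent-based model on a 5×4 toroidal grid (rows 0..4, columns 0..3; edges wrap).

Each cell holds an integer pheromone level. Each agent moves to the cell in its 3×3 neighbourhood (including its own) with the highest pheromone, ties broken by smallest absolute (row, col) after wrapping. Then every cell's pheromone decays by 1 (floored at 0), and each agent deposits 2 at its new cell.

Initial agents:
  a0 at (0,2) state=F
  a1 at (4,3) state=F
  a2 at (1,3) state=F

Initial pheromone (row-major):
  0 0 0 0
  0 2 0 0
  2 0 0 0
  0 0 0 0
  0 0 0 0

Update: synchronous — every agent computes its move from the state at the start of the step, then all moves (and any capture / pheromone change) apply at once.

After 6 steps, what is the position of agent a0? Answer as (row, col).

t=1: a0@(1,1) a1@(0,0) a2@(2,0) | pheromone: 2 0 0 0 / 0 3 0 0 / 3 0 0 0 / 0 0 0 0 / 0 0 0 0
t=2: a0@(1,1) a1@(1,1) a2@(1,1) | pheromone: 1 0 0 0 / 0 8 0 0 / 2 0 0 0 / 0 0 0 0 / 0 0 0 0
t=3: a0@(1,1) a1@(1,1) a2@(1,1) | pheromone: 0 0 0 0 / 0 13 0 0 / 1 0 0 0 / 0 0 0 0 / 0 0 0 0
t=4: a0@(1,1) a1@(1,1) a2@(1,1) | pheromone: 0 0 0 0 / 0 18 0 0 / 0 0 0 0 / 0 0 0 0 / 0 0 0 0
t=5: a0@(1,1) a1@(1,1) a2@(1,1) | pheromone: 0 0 0 0 / 0 23 0 0 / 0 0 0 0 / 0 0 0 0 / 0 0 0 0
t=6: a0@(1,1) a1@(1,1) a2@(1,1) | pheromone: 0 0 0 0 / 0 28 0 0 / 0 0 0 0 / 0 0 0 0 / 0 0 0 0

(1, 1)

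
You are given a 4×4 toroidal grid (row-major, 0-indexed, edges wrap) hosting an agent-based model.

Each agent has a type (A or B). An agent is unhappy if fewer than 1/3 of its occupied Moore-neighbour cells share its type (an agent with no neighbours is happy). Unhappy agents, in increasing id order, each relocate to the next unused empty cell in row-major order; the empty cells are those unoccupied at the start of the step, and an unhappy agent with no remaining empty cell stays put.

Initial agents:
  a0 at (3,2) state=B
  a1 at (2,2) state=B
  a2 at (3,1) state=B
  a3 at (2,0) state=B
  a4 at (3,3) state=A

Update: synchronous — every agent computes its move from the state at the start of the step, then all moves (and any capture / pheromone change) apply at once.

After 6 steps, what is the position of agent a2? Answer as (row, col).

(3, 1)

t=1: a0@(3,2):B a1@(2,2):B a2@(3,1):B a3@(2,0):B a4@(0,0):A
t=2: a0@(3,2):B a1@(2,2):B a2@(3,1):B a3@(2,0):B a4@(0,1):A
t=3: a0@(3,2):B a1@(2,2):B a2@(3,1):B a3@(2,0):B a4@(0,0):A
t=4: a0@(3,2):B a1@(2,2):B a2@(3,1):B a3@(2,0):B a4@(0,1):A
t=5: a0@(3,2):B a1@(2,2):B a2@(3,1):B a3@(2,0):B a4@(0,0):A
t=6: a0@(3,2):B a1@(2,2):B a2@(3,1):B a3@(2,0):B a4@(0,1):A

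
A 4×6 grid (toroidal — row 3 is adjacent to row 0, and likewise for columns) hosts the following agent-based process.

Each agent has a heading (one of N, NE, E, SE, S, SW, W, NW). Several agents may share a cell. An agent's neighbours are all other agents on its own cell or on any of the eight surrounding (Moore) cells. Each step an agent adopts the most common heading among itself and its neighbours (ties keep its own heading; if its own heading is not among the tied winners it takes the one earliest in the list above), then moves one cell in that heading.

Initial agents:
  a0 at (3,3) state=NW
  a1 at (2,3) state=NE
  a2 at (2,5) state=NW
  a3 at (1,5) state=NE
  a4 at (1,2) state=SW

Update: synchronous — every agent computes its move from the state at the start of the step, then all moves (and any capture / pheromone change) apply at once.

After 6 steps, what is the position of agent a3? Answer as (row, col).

t=1: a0@(2,2):NW a1@(1,4):NE a2@(1,4):NW a3@(0,0):NE a4@(2,1):SW
t=2: a0@(1,1):NW a1@(0,5):NE a2@(0,3):NW a3@(3,1):NE a4@(3,0):SW
t=3: a0@(0,0):NW a1@(3,0):NE a2@(3,2):NW a3@(2,2):NE a4@(2,1):NE
t=4: a0@(3,5):NW a1@(2,1):NE a2@(2,3):NE a3@(1,3):NE a4@(1,2):NE
t=5: a0@(2,4):NW a1@(1,2):NE a2@(1,4):NE a3@(0,4):NE a4@(0,3):NE
t=6: a0@(1,3):NW a1@(0,3):NE a2@(0,5):NE a3@(3,5):NE a4@(3,4):NE

(3, 5)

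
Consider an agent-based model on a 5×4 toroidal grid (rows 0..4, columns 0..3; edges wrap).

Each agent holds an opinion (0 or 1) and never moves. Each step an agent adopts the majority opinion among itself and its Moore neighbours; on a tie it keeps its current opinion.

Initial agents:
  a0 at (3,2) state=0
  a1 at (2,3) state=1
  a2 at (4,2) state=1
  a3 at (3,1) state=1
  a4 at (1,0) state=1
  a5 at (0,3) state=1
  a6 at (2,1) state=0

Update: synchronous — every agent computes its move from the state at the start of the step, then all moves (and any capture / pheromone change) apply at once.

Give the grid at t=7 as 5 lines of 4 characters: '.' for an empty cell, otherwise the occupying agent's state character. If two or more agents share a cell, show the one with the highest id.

...1
1...
.1.1
.11.
..1.

t=1: a0@(3,2):1 a1@(2,3):1 a2@(4,2):1 a3@(3,1):1 a4@(1,0):1 a5@(0,3):1 a6@(2,1):0
t=2: a0@(3,2):1 a1@(2,3):1 a2@(4,2):1 a3@(3,1):1 a4@(1,0):1 a5@(0,3):1 a6@(2,1):1
t=3: (unchanged — steady state)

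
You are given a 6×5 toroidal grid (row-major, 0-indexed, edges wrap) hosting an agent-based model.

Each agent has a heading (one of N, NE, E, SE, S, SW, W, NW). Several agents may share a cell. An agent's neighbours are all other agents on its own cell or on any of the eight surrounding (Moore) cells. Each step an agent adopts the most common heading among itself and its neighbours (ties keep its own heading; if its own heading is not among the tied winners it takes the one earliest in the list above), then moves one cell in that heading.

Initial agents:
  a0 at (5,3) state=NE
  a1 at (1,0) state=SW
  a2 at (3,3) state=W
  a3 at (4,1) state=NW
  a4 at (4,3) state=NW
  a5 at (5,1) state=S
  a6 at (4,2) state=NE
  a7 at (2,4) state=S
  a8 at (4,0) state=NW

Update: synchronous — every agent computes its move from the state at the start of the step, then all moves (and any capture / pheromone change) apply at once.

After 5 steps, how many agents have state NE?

9

t=1: a0@(4,4):NE a1@(2,4):SW a2@(3,2):W a3@(3,0):NW a4@(3,4):NE a5@(4,0):NW a6@(3,3):NE a7@(3,4):S a8@(3,4):NW
t=2: a0@(3,0):NE a1@(1,0):NE a2@(3,1):W a3@(2,4):NW a4@(2,0):NE a5@(3,4):NW a6@(2,4):NE a7@(2,0):NE a8@(2,3):NW
t=3: a0@(2,1):NE a1@(0,1):NE a2@(2,2):NE a3@(1,0):NE a4@(1,1):NE a5@(2,0):NE a6@(1,0):NE a7@(1,1):NE a8@(1,2):NW
t=4: a0@(1,2):NE a1@(5,2):NE a2@(1,3):NE a3@(0,1):NE a4@(0,2):NE a5@(1,1):NE a6@(0,1):NE a7@(0,2):NE a8@(0,3):NE
t=5: a0@(0,3):NE a1@(4,3):NE a2@(0,4):NE a3@(5,2):NE a4@(5,3):NE a5@(0,2):NE a6@(5,2):NE a7@(5,3):NE a8@(5,4):NE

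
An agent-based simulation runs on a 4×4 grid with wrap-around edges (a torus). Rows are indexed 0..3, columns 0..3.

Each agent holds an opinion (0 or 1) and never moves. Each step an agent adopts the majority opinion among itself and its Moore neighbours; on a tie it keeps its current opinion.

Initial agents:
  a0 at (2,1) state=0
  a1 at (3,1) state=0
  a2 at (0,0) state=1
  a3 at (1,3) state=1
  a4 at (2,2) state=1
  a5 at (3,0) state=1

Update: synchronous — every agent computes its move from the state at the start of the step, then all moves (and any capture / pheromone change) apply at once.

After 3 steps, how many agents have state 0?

t=1: a0@(2,1):0 a1@(3,1):1 a2@(0,0):1 a3@(1,3):1 a4@(2,2):1 a5@(3,0):1
t=2: a0@(2,1):1 a1@(3,1):1 a2@(0,0):1 a3@(1,3):1 a4@(2,2):1 a5@(3,0):1
t=3: (unchanged — steady state)

0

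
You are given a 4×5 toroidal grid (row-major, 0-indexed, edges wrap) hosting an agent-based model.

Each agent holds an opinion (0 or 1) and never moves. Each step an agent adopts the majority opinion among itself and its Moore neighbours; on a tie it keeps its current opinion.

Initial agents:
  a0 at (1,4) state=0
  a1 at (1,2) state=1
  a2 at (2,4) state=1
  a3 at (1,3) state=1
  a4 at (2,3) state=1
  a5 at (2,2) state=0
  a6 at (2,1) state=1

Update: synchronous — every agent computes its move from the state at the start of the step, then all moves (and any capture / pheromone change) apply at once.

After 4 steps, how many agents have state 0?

0

t=1: a0@(1,4):1 a1@(1,2):1 a2@(2,4):1 a3@(1,3):1 a4@(2,3):1 a5@(2,2):1 a6@(2,1):1
t=2: (unchanged — steady state)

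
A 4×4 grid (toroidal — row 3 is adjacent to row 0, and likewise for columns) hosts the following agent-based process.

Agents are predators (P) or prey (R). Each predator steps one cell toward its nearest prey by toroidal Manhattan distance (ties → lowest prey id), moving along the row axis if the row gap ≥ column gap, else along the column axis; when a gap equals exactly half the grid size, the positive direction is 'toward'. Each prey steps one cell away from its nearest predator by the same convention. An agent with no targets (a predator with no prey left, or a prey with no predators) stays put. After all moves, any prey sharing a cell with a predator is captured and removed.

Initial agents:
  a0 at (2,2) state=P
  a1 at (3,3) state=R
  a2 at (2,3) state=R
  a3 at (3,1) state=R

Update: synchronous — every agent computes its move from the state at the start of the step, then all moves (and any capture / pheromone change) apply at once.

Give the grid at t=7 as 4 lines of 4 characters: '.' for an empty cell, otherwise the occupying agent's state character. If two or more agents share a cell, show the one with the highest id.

t=1: a0@(2,3):P a1@(0,3):R a2@(2,0):R a3@(0,1):R
t=2: a0@(2,0):P a1@(3,3):R a2@(2,1):R a3@(3,1):R
t=3: a0@(2,1):P a1@(0,3):R a2@(2,2):R a3@(0,1):R
t=4: a0@(2,2):P a1@(3,3):R a2@(2,3):R a3@(3,1):R
t=5: a0@(2,3):P a1@(0,3):R a2@(2,0):R a3@(0,1):R
t=6: a0@(2,0):P a1@(3,3):R a2@(2,1):R a3@(3,1):R
t=7: a0@(2,1):P a1@(0,3):R a2@(2,2):R a3@(0,1):R

.R.R
....
.PR.
....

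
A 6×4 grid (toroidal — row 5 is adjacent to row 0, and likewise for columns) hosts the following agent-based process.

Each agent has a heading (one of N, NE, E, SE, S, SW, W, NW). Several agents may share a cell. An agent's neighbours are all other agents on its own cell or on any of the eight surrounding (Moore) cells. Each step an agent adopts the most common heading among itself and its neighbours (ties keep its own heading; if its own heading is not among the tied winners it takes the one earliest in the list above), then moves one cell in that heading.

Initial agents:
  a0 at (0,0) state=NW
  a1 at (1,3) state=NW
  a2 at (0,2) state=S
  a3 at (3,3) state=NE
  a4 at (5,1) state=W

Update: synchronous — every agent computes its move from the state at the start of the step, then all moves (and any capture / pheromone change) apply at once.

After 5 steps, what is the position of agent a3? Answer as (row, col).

t=1: a0@(5,3):NW a1@(0,2):NW a2@(1,2):S a3@(2,0):NE a4@(5,0):W
t=2: a0@(4,2):NW a1@(5,1):NW a2@(2,2):S a3@(1,1):NE a4@(5,3):W
t=3: a0@(3,1):NW a1@(4,0):NW a2@(3,2):S a3@(0,2):NE a4@(5,2):W
t=4: a0@(2,0):NW a1@(3,3):NW a2@(4,2):S a3@(5,3):NE a4@(5,1):W
t=5: a0@(1,3):NW a1@(2,2):NW a2@(5,2):S a3@(4,0):NE a4@(5,0):W

(4, 0)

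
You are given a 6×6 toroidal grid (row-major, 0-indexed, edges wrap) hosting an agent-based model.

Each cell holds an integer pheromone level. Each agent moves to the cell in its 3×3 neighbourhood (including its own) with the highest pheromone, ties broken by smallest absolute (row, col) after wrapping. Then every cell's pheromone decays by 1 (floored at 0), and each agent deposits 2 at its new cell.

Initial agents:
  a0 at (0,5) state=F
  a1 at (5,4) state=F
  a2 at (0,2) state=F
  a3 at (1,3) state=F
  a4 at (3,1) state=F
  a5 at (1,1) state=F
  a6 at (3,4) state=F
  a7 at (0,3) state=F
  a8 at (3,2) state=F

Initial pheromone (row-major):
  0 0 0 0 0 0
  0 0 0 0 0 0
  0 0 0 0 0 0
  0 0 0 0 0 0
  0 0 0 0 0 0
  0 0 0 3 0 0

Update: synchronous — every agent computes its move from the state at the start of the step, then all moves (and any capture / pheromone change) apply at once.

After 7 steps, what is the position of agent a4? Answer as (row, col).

t=1: a0@(0,0) a1@(5,3) a2@(5,3) a3@(0,2) a4@(2,0) a5@(0,0) a6@(2,3) a7@(5,3) a8@(2,1) | pheromone: 4 0 2 0 0 0 / 0 0 0 0 0 0 / 2 2 0 2 0 0 / 0 0 0 0 0 0 / 0 0 0 0 0 0 / 0 0 0 8 0 0
t=2: a0@(0,0) a1@(5,3) a2@(5,3) a3@(5,3) a4@(2,0) a5@(0,0) a6@(2,3) a7@(5,3) a8@(2,0) | pheromone: 7 0 1 0 0 0 / 0 0 0 0 0 0 / 5 1 0 3 0 0 / 0 0 0 0 0 0 / 0 0 0 0 0 0 / 0 0 0 15 0 0
t=3: a0@(0,0) a1@(5,3) a2@(5,3) a3@(5,3) a4@(2,0) a5@(0,0) a6@(2,3) a7@(5,3) a8@(2,0) | pheromone: 10 0 0 0 0 0 / 0 0 0 0 0 0 / 8 0 0 4 0 0 / 0 0 0 0 0 0 / 0 0 0 0 0 0 / 0 0 0 22 0 0
t=4: a0@(0,0) a1@(5,3) a2@(5,3) a3@(5,3) a4@(2,0) a5@(0,0) a6@(2,3) a7@(5,3) a8@(2,0) | pheromone: 13 0 0 0 0 0 / 0 0 0 0 0 0 / 11 0 0 5 0 0 / 0 0 0 0 0 0 / 0 0 0 0 0 0 / 0 0 0 29 0 0
t=5: a0@(0,0) a1@(5,3) a2@(5,3) a3@(5,3) a4@(2,0) a5@(0,0) a6@(2,3) a7@(5,3) a8@(2,0) | pheromone: 16 0 0 0 0 0 / 0 0 0 0 0 0 / 14 0 0 6 0 0 / 0 0 0 0 0 0 / 0 0 0 0 0 0 / 0 0 0 36 0 0
t=6: a0@(0,0) a1@(5,3) a2@(5,3) a3@(5,3) a4@(2,0) a5@(0,0) a6@(2,3) a7@(5,3) a8@(2,0) | pheromone: 19 0 0 0 0 0 / 0 0 0 0 0 0 / 17 0 0 7 0 0 / 0 0 0 0 0 0 / 0 0 0 0 0 0 / 0 0 0 43 0 0
t=7: a0@(0,0) a1@(5,3) a2@(5,3) a3@(5,3) a4@(2,0) a5@(0,0) a6@(2,3) a7@(5,3) a8@(2,0) | pheromone: 22 0 0 0 0 0 / 0 0 0 0 0 0 / 20 0 0 8 0 0 / 0 0 0 0 0 0 / 0 0 0 0 0 0 / 0 0 0 50 0 0

(2, 0)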